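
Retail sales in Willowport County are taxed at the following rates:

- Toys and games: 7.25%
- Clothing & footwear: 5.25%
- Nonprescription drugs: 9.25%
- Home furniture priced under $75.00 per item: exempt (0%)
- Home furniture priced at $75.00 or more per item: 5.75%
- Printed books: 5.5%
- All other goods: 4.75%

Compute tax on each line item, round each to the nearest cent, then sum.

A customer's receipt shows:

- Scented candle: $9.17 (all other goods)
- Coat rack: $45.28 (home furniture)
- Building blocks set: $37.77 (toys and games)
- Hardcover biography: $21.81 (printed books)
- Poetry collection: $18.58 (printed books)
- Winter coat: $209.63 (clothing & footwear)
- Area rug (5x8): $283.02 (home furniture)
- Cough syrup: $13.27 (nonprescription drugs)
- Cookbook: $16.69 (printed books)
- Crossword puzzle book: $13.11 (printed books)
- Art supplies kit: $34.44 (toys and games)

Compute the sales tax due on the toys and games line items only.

$5.24

Building blocks set $37.77: toys and games → 7.25% → $2.74
Art supplies kit $34.44: toys and games → 7.25% → $2.50
Tax on toys and games = $2.74 + $2.50 = $5.24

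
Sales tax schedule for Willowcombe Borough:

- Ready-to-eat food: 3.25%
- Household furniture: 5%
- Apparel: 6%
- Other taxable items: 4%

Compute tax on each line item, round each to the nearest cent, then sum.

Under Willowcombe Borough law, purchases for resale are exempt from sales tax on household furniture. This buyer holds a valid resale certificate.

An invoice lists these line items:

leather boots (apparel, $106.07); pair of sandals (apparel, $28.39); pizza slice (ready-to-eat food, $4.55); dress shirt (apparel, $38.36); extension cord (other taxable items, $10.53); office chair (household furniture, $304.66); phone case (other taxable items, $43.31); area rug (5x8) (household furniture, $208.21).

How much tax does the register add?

$12.66

Leather boots $106.07: apparel → 6% → $6.36
Pair of sandals $28.39: apparel → 6% → $1.70
Pizza slice $4.55: ready-to-eat food → 3.25% → $0.15
Dress shirt $38.36: apparel → 6% → $2.30
Extension cord $10.53: other taxable items → 4% → $0.42
Office chair $304.66: household furniture, buyer-exempt → 0% → $0.00
Phone case $43.31: other taxable items → 4% → $1.73
Area rug (5x8) $208.21: household furniture, buyer-exempt → 0% → $0.00
Total tax = $6.36 + $1.70 + $0.15 + $2.30 + $0.42 + $1.73 = $12.66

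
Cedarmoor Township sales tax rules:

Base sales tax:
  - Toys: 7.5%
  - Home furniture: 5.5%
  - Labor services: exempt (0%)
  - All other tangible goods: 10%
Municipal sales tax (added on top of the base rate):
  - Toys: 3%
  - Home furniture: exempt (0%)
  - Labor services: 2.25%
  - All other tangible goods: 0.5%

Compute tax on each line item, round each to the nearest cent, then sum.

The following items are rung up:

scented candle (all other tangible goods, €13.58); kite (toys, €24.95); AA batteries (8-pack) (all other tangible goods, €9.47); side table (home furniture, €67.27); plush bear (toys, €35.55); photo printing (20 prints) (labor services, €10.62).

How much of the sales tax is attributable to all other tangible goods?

€2.42

Scented candle €13.58: all other tangible goods → 10% + 0.5% municipal = 10.5% → €1.43
AA batteries (8-pack) €9.47: all other tangible goods → 10% + 0.5% municipal = 10.5% → €0.99
Tax on all other tangible goods = €1.43 + €0.99 = €2.42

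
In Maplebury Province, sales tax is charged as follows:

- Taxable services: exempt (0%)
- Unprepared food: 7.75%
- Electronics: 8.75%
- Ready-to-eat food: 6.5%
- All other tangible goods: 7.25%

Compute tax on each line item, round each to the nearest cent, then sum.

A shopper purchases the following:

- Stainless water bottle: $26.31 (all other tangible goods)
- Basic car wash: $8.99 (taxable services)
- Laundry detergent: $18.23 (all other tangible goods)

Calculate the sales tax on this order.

Stainless water bottle $26.31: all other tangible goods → 7.25% → $1.91
Basic car wash $8.99: taxable services → 0% → $0.00
Laundry detergent $18.23: all other tangible goods → 7.25% → $1.32
Total tax = $1.91 + $1.32 = $3.23

$3.23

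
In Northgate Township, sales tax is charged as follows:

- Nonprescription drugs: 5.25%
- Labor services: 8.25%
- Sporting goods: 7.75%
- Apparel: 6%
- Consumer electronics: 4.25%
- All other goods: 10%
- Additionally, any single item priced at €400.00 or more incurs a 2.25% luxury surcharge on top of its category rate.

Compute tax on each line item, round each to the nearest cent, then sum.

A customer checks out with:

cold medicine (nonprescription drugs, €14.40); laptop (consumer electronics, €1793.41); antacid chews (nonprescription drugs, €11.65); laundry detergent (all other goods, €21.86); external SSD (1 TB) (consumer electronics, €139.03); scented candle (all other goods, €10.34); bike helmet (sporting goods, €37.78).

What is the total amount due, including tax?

€2158.47

Cold medicine €14.40: nonprescription drugs → 5.25% → €0.76
Laptop €1793.41: consumer electronics → 4.25% + 2.25% surcharge = 6.5% → €116.57
Antacid chews €11.65: nonprescription drugs → 5.25% → €0.61
Laundry detergent €21.86: all other goods → 10% → €2.19
External SSD (1 TB) €139.03: consumer electronics → 4.25% → €5.91
Scented candle €10.34: all other goods → 10% → €1.03
Bike helmet €37.78: sporting goods → 7.75% → €2.93
Subtotal = €2028.47; tax = €130.00; total due = €2158.47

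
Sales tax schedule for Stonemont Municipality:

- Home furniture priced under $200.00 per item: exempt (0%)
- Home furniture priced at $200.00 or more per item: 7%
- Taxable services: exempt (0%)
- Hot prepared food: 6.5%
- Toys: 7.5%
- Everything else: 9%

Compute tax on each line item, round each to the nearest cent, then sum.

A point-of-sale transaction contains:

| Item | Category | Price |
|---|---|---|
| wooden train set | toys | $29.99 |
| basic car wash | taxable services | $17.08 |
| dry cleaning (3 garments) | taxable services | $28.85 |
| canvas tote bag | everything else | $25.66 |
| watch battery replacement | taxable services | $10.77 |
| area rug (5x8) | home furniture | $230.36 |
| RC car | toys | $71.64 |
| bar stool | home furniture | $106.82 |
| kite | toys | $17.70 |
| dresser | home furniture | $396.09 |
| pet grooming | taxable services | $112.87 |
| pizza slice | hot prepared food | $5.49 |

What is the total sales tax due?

Wooden train set $29.99: toys → 7.5% → $2.25
Basic car wash $17.08: taxable services → 0% → $0.00
Dry cleaning (3 garments) $28.85: taxable services → 0% → $0.00
Canvas tote bag $25.66: everything else → 9% → $2.31
Watch battery replacement $10.77: taxable services → 0% → $0.00
Area rug (5x8) $230.36: home furniture, $200.00 or more → 7% → $16.13
RC car $71.64: toys → 7.5% → $5.37
Bar stool $106.82: home furniture, under $200.00 → 0% → $0.00
Kite $17.70: toys → 7.5% → $1.33
Dresser $396.09: home furniture, $200.00 or more → 7% → $27.73
Pet grooming $112.87: taxable services → 0% → $0.00
Pizza slice $5.49: hot prepared food → 6.5% → $0.36
Total tax = $2.25 + $2.31 + $16.13 + $5.37 + $1.33 + $27.73 + $0.36 = $55.48

$55.48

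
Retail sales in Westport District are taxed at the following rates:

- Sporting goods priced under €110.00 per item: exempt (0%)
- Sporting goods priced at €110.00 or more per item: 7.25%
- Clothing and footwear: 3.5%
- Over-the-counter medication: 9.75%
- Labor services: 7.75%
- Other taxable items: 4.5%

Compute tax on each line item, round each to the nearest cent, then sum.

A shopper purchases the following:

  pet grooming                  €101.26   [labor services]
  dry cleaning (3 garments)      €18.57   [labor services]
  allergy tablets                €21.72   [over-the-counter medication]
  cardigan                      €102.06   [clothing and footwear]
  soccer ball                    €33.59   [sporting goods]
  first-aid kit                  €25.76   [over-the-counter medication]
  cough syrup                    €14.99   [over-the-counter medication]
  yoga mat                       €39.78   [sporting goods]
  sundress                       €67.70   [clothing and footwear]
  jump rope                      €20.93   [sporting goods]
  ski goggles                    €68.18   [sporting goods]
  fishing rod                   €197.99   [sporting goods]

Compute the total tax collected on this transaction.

Pet grooming €101.26: labor services → 7.75% → €7.85
Dry cleaning (3 garments) €18.57: labor services → 7.75% → €1.44
Allergy tablets €21.72: over-the-counter medication → 9.75% → €2.12
Cardigan €102.06: clothing and footwear → 3.5% → €3.57
Soccer ball €33.59: sporting goods, under €110.00 → 0% → €0.00
First-aid kit €25.76: over-the-counter medication → 9.75% → €2.51
Cough syrup €14.99: over-the-counter medication → 9.75% → €1.46
Yoga mat €39.78: sporting goods, under €110.00 → 0% → €0.00
Sundress €67.70: clothing and footwear → 3.5% → €2.37
Jump rope €20.93: sporting goods, under €110.00 → 0% → €0.00
Ski goggles €68.18: sporting goods, under €110.00 → 0% → €0.00
Fishing rod €197.99: sporting goods, €110.00 or more → 7.25% → €14.35
Total tax = €7.85 + €1.44 + €2.12 + €3.57 + €2.51 + €1.46 + €2.37 + €14.35 = €35.67

€35.67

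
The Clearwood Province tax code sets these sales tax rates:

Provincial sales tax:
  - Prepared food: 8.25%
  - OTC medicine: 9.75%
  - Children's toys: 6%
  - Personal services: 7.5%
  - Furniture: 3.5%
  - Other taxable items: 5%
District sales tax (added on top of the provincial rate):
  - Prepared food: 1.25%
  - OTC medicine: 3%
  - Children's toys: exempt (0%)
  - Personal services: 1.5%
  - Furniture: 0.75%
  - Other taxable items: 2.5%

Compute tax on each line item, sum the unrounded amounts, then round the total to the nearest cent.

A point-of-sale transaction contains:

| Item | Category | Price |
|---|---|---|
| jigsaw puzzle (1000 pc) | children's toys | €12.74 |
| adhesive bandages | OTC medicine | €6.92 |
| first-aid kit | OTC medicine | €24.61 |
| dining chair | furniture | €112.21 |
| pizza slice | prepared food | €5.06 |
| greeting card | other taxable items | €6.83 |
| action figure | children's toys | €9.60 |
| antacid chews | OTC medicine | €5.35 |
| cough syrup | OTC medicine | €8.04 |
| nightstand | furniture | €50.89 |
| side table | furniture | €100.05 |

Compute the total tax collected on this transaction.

Jigsaw puzzle (1000 pc) €12.74: children's toys → 6% + 0% district = 6% → €0.7644
Adhesive bandages €6.92: OTC medicine → 9.75% + 3% district = 12.75% → €0.8823
First-aid kit €24.61: OTC medicine → 9.75% + 3% district = 12.75% → €3.137775
Dining chair €112.21: furniture → 3.5% + 0.75% district = 4.25% → €4.768925
Pizza slice €5.06: prepared food → 8.25% + 1.25% district = 9.5% → €0.4807
Greeting card €6.83: other taxable items → 5% + 2.5% district = 7.5% → €0.51225
Action figure €9.60: children's toys → 6% + 0% district = 6% → €0.576
Antacid chews €5.35: OTC medicine → 9.75% + 3% district = 12.75% → €0.682125
Cough syrup €8.04: OTC medicine → 9.75% + 3% district = 12.75% → €1.0251
Nightstand €50.89: furniture → 3.5% + 0.75% district = 4.25% → €2.162825
Side table €100.05: furniture → 3.5% + 0.75% district = 4.25% → €4.252125
Unrounded tax sum = €19.244525 → €19.24

€19.24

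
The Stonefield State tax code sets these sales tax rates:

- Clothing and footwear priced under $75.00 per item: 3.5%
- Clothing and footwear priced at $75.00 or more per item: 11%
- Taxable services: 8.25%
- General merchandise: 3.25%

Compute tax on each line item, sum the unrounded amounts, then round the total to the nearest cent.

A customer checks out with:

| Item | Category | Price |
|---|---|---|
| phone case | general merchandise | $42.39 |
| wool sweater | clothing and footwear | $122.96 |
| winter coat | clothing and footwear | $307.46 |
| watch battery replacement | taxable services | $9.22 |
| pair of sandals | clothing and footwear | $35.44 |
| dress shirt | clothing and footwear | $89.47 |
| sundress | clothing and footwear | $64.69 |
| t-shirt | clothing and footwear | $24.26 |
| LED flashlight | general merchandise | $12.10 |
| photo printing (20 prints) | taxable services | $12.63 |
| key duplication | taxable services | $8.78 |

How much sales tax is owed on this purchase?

Phone case $42.39: general merchandise → 3.25% → $1.377675
Wool sweater $122.96: clothing and footwear, $75.00 or more → 11% → $13.5256
Winter coat $307.46: clothing and footwear, $75.00 or more → 11% → $33.8206
Watch battery replacement $9.22: taxable services → 8.25% → $0.76065
Pair of sandals $35.44: clothing and footwear, under $75.00 → 3.5% → $1.2404
Dress shirt $89.47: clothing and footwear, $75.00 or more → 11% → $9.8417
Sundress $64.69: clothing and footwear, under $75.00 → 3.5% → $2.26415
T-shirt $24.26: clothing and footwear, under $75.00 → 3.5% → $0.8491
LED flashlight $12.10: general merchandise → 3.25% → $0.39325
Photo printing (20 prints) $12.63: taxable services → 8.25% → $1.041975
Key duplication $8.78: taxable services → 8.25% → $0.72435
Unrounded tax sum = $65.83945 → $65.84

$65.84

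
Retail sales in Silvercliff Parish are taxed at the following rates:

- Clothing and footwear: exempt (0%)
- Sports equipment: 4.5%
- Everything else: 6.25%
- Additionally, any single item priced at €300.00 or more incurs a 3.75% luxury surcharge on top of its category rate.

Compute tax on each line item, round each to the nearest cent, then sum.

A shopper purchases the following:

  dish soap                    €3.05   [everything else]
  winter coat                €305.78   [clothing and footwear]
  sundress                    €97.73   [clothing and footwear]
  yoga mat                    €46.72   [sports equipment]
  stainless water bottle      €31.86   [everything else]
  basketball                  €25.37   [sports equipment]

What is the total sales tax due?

Dish soap €3.05: everything else → 6.25% → €0.19
Winter coat €305.78: clothing and footwear → 0% + 3.75% surcharge = 3.75% → €11.47
Sundress €97.73: clothing and footwear → 0% → €0.00
Yoga mat €46.72: sports equipment → 4.5% → €2.10
Stainless water bottle €31.86: everything else → 6.25% → €1.99
Basketball €25.37: sports equipment → 4.5% → €1.14
Total tax = €0.19 + €11.47 + €2.10 + €1.99 + €1.14 = €16.89

€16.89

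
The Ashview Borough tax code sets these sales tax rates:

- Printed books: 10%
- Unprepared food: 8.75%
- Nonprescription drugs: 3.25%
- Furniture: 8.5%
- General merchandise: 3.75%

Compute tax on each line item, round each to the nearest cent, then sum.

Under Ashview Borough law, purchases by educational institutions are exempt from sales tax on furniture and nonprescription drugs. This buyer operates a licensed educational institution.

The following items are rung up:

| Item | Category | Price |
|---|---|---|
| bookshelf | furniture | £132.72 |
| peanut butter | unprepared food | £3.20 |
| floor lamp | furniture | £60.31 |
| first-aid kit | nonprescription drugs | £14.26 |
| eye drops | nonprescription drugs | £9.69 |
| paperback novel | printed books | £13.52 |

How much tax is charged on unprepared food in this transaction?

Peanut butter £3.20: unprepared food → 8.75% → £0.28
Tax on unprepared food = £0.28

£0.28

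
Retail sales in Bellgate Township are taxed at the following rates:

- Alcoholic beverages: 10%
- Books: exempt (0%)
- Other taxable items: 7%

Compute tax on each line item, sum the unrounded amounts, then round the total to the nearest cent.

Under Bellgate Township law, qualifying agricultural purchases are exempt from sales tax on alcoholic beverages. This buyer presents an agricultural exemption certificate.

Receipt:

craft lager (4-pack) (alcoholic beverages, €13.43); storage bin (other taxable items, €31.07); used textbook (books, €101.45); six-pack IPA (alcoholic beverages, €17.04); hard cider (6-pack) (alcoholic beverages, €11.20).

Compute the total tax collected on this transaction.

Craft lager (4-pack) €13.43: alcoholic beverages, buyer-exempt → 0% → €0.00
Storage bin €31.07: other taxable items → 7% → €2.1749
Used textbook €101.45: books → 0% → €0.00
Six-pack IPA €17.04: alcoholic beverages, buyer-exempt → 0% → €0.00
Hard cider (6-pack) €11.20: alcoholic beverages, buyer-exempt → 0% → €0.00
Unrounded tax sum = €2.1749 → €2.17

€2.17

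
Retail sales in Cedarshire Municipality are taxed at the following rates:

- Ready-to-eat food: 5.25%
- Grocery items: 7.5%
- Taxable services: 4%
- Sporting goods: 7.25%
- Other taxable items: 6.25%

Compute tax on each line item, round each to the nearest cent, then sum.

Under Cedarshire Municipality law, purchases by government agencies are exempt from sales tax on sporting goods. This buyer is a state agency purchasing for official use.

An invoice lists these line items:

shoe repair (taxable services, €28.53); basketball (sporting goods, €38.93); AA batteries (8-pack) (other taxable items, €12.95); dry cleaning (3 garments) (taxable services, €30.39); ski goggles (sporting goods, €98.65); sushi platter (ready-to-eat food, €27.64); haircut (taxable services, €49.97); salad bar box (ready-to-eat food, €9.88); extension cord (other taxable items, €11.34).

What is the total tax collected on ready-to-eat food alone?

€1.97

Sushi platter €27.64: ready-to-eat food → 5.25% → €1.45
Salad bar box €9.88: ready-to-eat food → 5.25% → €0.52
Tax on ready-to-eat food = €1.45 + €0.52 = €1.97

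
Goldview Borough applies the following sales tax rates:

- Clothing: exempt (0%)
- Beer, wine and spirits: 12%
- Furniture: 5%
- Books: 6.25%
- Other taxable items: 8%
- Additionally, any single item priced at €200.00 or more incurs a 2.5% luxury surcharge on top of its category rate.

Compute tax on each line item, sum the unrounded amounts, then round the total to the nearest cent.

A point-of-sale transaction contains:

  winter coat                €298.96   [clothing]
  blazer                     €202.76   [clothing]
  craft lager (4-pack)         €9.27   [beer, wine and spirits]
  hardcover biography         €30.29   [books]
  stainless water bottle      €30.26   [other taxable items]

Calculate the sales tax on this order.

€17.97

Winter coat €298.96: clothing → 0% + 2.5% surcharge = 2.5% → €7.474
Blazer €202.76: clothing → 0% + 2.5% surcharge = 2.5% → €5.069
Craft lager (4-pack) €9.27: beer, wine and spirits → 12% → €1.1124
Hardcover biography €30.29: books → 6.25% → €1.893125
Stainless water bottle €30.26: other taxable items → 8% → €2.4208
Unrounded tax sum = €17.969325 → €17.97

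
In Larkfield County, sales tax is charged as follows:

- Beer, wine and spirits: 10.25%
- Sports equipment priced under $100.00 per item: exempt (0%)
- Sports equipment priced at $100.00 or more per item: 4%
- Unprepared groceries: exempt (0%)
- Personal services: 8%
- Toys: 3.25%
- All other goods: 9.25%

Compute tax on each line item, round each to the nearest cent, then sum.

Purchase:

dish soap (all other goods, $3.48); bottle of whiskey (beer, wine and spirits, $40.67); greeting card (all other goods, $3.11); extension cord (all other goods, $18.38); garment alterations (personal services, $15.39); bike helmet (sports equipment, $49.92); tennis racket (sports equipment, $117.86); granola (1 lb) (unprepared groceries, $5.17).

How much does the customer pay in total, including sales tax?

Dish soap $3.48: all other goods → 9.25% → $0.32
Bottle of whiskey $40.67: beer, wine and spirits → 10.25% → $4.17
Greeting card $3.11: all other goods → 9.25% → $0.29
Extension cord $18.38: all other goods → 9.25% → $1.70
Garment alterations $15.39: personal services → 8% → $1.23
Bike helmet $49.92: sports equipment, under $100.00 → 0% → $0.00
Tennis racket $117.86: sports equipment, $100.00 or more → 4% → $4.71
Granola (1 lb) $5.17: unprepared groceries → 0% → $0.00
Subtotal = $253.98; tax = $12.42; total due = $266.40

$266.40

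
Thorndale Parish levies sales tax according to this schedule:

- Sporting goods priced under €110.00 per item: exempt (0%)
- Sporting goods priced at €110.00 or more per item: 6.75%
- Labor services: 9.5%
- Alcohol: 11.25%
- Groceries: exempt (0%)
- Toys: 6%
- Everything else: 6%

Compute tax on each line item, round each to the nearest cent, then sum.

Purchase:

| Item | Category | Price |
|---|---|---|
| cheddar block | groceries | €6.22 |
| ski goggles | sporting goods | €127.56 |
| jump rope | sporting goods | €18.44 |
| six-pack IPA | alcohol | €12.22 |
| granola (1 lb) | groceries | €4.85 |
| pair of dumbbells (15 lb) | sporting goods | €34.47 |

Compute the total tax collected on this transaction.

Cheddar block €6.22: groceries → 0% → €0.00
Ski goggles €127.56: sporting goods, €110.00 or more → 6.75% → €8.61
Jump rope €18.44: sporting goods, under €110.00 → 0% → €0.00
Six-pack IPA €12.22: alcohol → 11.25% → €1.37
Granola (1 lb) €4.85: groceries → 0% → €0.00
Pair of dumbbells (15 lb) €34.47: sporting goods, under €110.00 → 0% → €0.00
Total tax = €8.61 + €1.37 = €9.98

€9.98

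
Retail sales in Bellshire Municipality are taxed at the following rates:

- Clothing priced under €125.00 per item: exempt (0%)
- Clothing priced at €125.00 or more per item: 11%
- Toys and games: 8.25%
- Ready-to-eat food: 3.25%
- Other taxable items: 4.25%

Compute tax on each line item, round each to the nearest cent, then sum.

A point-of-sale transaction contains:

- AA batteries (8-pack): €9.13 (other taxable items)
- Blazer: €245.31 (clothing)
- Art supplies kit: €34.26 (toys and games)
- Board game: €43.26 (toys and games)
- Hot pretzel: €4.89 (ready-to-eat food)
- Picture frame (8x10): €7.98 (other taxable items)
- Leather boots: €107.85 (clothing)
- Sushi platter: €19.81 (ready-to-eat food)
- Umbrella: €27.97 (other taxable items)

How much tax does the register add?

€36.10

AA batteries (8-pack) €9.13: other taxable items → 4.25% → €0.39
Blazer €245.31: clothing, €125.00 or more → 11% → €26.98
Art supplies kit €34.26: toys and games → 8.25% → €2.83
Board game €43.26: toys and games → 8.25% → €3.57
Hot pretzel €4.89: ready-to-eat food → 3.25% → €0.16
Picture frame (8x10) €7.98: other taxable items → 4.25% → €0.34
Leather boots €107.85: clothing, under €125.00 → 0% → €0.00
Sushi platter €19.81: ready-to-eat food → 3.25% → €0.64
Umbrella €27.97: other taxable items → 4.25% → €1.19
Total tax = €0.39 + €26.98 + €2.83 + €3.57 + €0.16 + €0.34 + €0.64 + €1.19 = €36.10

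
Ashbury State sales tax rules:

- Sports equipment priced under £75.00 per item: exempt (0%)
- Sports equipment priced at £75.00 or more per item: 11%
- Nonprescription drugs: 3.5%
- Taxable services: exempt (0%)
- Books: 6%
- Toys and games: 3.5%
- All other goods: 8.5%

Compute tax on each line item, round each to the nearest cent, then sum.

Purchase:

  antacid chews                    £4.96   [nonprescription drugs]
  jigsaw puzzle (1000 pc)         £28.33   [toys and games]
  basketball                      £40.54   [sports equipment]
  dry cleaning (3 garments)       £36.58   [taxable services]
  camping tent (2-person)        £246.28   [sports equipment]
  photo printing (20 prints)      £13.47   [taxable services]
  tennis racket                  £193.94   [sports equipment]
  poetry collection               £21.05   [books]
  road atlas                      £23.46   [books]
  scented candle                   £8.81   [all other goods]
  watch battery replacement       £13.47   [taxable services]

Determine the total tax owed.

Antacid chews £4.96: nonprescription drugs → 3.5% → £0.17
Jigsaw puzzle (1000 pc) £28.33: toys and games → 3.5% → £0.99
Basketball £40.54: sports equipment, under £75.00 → 0% → £0.00
Dry cleaning (3 garments) £36.58: taxable services → 0% → £0.00
Camping tent (2-person) £246.28: sports equipment, £75.00 or more → 11% → £27.09
Photo printing (20 prints) £13.47: taxable services → 0% → £0.00
Tennis racket £193.94: sports equipment, £75.00 or more → 11% → £21.33
Poetry collection £21.05: books → 6% → £1.26
Road atlas £23.46: books → 6% → £1.41
Scented candle £8.81: all other goods → 8.5% → £0.75
Watch battery replacement £13.47: taxable services → 0% → £0.00
Total tax = £0.17 + £0.99 + £27.09 + £21.33 + £1.26 + £1.41 + £0.75 = £53.00

£53.00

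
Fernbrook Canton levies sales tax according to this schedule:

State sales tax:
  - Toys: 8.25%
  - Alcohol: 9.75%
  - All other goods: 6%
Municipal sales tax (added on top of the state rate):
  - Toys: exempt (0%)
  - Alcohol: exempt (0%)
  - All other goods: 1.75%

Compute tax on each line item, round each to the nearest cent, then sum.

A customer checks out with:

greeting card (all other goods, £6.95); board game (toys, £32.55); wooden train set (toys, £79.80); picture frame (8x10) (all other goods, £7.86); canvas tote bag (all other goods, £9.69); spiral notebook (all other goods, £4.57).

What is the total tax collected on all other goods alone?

Greeting card £6.95: all other goods → 6% + 1.75% municipal = 7.75% → £0.54
Picture frame (8x10) £7.86: all other goods → 6% + 1.75% municipal = 7.75% → £0.61
Canvas tote bag £9.69: all other goods → 6% + 1.75% municipal = 7.75% → £0.75
Spiral notebook £4.57: all other goods → 6% + 1.75% municipal = 7.75% → £0.35
Tax on all other goods = £0.54 + £0.61 + £0.75 + £0.35 = £2.25

£2.25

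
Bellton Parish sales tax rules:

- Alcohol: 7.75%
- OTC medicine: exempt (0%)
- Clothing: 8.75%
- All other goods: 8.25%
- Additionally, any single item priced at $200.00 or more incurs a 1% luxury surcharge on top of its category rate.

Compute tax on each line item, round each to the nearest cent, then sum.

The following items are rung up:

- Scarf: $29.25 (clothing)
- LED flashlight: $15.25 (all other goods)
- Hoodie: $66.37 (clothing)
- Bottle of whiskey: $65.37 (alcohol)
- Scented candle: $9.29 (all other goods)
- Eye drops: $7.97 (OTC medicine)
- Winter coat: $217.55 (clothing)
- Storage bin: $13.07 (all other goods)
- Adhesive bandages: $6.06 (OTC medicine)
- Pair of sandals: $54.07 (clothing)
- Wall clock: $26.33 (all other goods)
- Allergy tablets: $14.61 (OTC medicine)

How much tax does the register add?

Scarf $29.25: clothing → 8.75% → $2.56
LED flashlight $15.25: all other goods → 8.25% → $1.26
Hoodie $66.37: clothing → 8.75% → $5.81
Bottle of whiskey $65.37: alcohol → 7.75% → $5.07
Scented candle $9.29: all other goods → 8.25% → $0.77
Eye drops $7.97: OTC medicine → 0% → $0.00
Winter coat $217.55: clothing → 8.75% + 1% surcharge = 9.75% → $21.21
Storage bin $13.07: all other goods → 8.25% → $1.08
Adhesive bandages $6.06: OTC medicine → 0% → $0.00
Pair of sandals $54.07: clothing → 8.75% → $4.73
Wall clock $26.33: all other goods → 8.25% → $2.17
Allergy tablets $14.61: OTC medicine → 0% → $0.00
Total tax = $2.56 + $1.26 + $5.81 + $5.07 + $0.77 + $21.21 + $1.08 + $4.73 + $2.17 = $44.66

$44.66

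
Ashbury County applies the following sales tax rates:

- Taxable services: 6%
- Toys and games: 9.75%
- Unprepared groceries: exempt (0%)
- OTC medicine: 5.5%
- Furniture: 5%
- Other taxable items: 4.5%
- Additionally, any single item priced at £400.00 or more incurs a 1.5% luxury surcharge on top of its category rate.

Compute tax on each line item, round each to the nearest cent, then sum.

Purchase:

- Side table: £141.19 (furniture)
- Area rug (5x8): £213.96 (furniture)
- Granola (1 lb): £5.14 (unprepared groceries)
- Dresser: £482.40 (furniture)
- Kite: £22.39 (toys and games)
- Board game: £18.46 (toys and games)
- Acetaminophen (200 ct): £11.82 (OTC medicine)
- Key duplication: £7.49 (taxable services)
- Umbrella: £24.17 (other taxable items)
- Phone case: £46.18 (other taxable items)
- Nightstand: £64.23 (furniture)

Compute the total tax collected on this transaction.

£60.58

Side table £141.19: furniture → 5% → £7.06
Area rug (5x8) £213.96: furniture → 5% → £10.70
Granola (1 lb) £5.14: unprepared groceries → 0% → £0.00
Dresser £482.40: furniture → 5% + 1.5% surcharge = 6.5% → £31.36
Kite £22.39: toys and games → 9.75% → £2.18
Board game £18.46: toys and games → 9.75% → £1.80
Acetaminophen (200 ct) £11.82: OTC medicine → 5.5% → £0.65
Key duplication £7.49: taxable services → 6% → £0.45
Umbrella £24.17: other taxable items → 4.5% → £1.09
Phone case £46.18: other taxable items → 4.5% → £2.08
Nightstand £64.23: furniture → 5% → £3.21
Total tax = £7.06 + £10.70 + £31.36 + £2.18 + £1.80 + £0.65 + £0.45 + £1.09 + £2.08 + £3.21 = £60.58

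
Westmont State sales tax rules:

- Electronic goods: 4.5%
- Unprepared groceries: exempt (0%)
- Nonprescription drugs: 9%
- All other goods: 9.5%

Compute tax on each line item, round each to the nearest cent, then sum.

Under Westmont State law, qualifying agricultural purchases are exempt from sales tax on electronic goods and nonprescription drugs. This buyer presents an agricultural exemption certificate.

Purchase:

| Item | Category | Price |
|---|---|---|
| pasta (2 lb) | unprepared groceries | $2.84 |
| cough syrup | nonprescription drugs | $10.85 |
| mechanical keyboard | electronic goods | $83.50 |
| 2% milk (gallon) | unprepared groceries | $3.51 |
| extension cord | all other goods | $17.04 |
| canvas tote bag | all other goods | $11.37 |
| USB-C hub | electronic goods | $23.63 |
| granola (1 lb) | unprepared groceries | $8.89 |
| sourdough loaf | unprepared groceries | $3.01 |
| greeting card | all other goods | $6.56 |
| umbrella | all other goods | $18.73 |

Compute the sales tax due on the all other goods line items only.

Extension cord $17.04: all other goods → 9.5% → $1.62
Canvas tote bag $11.37: all other goods → 9.5% → $1.08
Greeting card $6.56: all other goods → 9.5% → $0.62
Umbrella $18.73: all other goods → 9.5% → $1.78
Tax on all other goods = $1.62 + $1.08 + $0.62 + $1.78 = $5.10

$5.10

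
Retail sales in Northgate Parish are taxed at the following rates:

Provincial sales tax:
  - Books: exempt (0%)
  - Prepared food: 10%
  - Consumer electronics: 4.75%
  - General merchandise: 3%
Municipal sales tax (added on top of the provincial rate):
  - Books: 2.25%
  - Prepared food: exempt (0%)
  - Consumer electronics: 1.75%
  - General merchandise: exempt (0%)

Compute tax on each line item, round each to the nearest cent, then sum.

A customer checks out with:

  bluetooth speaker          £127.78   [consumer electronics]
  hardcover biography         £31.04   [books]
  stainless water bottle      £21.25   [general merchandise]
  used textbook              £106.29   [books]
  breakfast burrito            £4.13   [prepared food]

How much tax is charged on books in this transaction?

£3.09

Hardcover biography £31.04: books → 0% + 2.25% municipal = 2.25% → £0.70
Used textbook £106.29: books → 0% + 2.25% municipal = 2.25% → £2.39
Tax on books = £0.70 + £2.39 = £3.09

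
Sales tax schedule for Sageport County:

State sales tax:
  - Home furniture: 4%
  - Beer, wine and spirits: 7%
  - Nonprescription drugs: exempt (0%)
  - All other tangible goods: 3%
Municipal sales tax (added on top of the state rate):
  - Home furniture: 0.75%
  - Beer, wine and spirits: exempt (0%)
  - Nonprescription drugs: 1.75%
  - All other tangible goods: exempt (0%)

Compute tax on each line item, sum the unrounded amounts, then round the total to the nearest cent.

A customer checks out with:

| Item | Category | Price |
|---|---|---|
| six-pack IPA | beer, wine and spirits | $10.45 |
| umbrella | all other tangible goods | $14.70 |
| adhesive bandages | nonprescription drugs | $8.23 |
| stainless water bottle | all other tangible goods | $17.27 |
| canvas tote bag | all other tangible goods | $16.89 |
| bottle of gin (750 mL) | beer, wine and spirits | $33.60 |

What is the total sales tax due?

Six-pack IPA $10.45: beer, wine and spirits → 7% + 0% municipal = 7% → $0.7315
Umbrella $14.70: all other tangible goods → 3% + 0% municipal = 3% → $0.441
Adhesive bandages $8.23: nonprescription drugs → 0% + 1.75% municipal = 1.75% → $0.144025
Stainless water bottle $17.27: all other tangible goods → 3% + 0% municipal = 3% → $0.5181
Canvas tote bag $16.89: all other tangible goods → 3% + 0% municipal = 3% → $0.5067
Bottle of gin (750 mL) $33.60: beer, wine and spirits → 7% + 0% municipal = 7% → $2.352
Unrounded tax sum = $4.693325 → $4.69

$4.69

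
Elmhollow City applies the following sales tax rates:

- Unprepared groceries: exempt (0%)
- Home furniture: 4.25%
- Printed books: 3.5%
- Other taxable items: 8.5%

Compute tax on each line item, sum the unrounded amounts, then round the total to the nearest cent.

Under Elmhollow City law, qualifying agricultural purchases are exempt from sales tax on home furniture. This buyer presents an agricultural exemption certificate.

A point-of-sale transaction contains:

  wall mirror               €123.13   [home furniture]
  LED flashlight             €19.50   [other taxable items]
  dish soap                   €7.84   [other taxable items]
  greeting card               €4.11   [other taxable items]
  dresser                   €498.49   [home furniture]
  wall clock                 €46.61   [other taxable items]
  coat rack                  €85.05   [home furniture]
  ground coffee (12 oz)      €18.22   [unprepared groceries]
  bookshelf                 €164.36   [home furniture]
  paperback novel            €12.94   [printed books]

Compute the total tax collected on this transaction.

Wall mirror €123.13: home furniture, buyer-exempt → 0% → €0.00
LED flashlight €19.50: other taxable items → 8.5% → €1.6575
Dish soap €7.84: other taxable items → 8.5% → €0.6664
Greeting card €4.11: other taxable items → 8.5% → €0.34935
Dresser €498.49: home furniture, buyer-exempt → 0% → €0.00
Wall clock €46.61: other taxable items → 8.5% → €3.96185
Coat rack €85.05: home furniture, buyer-exempt → 0% → €0.00
Ground coffee (12 oz) €18.22: unprepared groceries → 0% → €0.00
Bookshelf €164.36: home furniture, buyer-exempt → 0% → €0.00
Paperback novel €12.94: printed books → 3.5% → €0.4529
Unrounded tax sum = €7.088 → €7.09

€7.09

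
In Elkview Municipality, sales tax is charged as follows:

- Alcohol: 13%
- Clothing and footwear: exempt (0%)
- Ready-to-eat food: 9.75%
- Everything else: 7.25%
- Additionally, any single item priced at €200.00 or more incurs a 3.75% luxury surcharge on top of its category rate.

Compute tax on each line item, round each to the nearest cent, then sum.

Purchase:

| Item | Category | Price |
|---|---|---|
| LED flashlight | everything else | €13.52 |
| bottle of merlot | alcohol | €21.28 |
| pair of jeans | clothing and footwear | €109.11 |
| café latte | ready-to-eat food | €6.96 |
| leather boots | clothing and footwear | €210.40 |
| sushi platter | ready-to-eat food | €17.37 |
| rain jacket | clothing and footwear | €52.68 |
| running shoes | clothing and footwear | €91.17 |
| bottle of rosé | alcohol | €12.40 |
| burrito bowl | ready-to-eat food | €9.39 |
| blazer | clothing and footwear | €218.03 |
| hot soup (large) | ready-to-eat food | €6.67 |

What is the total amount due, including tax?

LED flashlight €13.52: everything else → 7.25% → €0.98
Bottle of merlot €21.28: alcohol → 13% → €2.77
Pair of jeans €109.11: clothing and footwear → 0% → €0.00
Café latte €6.96: ready-to-eat food → 9.75% → €0.68
Leather boots €210.40: clothing and footwear → 0% + 3.75% surcharge = 3.75% → €7.89
Sushi platter €17.37: ready-to-eat food → 9.75% → €1.69
Rain jacket €52.68: clothing and footwear → 0% → €0.00
Running shoes €91.17: clothing and footwear → 0% → €0.00
Bottle of rosé €12.40: alcohol → 13% → €1.61
Burrito bowl €9.39: ready-to-eat food → 9.75% → €0.92
Blazer €218.03: clothing and footwear → 0% + 3.75% surcharge = 3.75% → €8.18
Hot soup (large) €6.67: ready-to-eat food → 9.75% → €0.65
Subtotal = €768.98; tax = €25.37; total due = €794.35

€794.35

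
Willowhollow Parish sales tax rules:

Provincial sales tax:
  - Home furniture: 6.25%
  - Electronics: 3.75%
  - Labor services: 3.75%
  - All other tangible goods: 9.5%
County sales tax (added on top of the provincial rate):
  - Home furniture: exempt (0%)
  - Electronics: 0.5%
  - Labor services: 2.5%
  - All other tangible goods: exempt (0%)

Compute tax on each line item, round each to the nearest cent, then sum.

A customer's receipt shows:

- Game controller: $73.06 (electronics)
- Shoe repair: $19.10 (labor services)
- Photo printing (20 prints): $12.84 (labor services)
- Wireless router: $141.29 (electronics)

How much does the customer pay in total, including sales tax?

Game controller $73.06: electronics → 3.75% + 0.5% county = 4.25% → $3.11
Shoe repair $19.10: labor services → 3.75% + 2.5% county = 6.25% → $1.19
Photo printing (20 prints) $12.84: labor services → 3.75% + 2.5% county = 6.25% → $0.80
Wireless router $141.29: electronics → 3.75% + 0.5% county = 4.25% → $6.00
Subtotal = $246.29; tax = $11.10; total due = $257.39

$257.39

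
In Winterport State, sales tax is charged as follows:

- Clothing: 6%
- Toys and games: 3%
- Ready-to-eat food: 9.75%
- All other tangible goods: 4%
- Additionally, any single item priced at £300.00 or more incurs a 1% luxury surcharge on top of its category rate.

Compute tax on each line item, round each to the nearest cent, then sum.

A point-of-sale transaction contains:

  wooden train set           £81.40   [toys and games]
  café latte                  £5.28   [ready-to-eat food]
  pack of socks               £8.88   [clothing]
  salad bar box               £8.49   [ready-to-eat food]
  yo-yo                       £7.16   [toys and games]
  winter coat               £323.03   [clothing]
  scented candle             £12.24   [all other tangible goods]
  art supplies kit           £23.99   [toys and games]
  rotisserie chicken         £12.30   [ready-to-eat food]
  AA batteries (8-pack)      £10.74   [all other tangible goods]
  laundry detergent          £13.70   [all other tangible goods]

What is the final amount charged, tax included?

£537.73

Wooden train set £81.40: toys and games → 3% → £2.44
Café latte £5.28: ready-to-eat food → 9.75% → £0.51
Pack of socks £8.88: clothing → 6% → £0.53
Salad bar box £8.49: ready-to-eat food → 9.75% → £0.83
Yo-yo £7.16: toys and games → 3% → £0.21
Winter coat £323.03: clothing → 6% + 1% surcharge = 7% → £22.61
Scented candle £12.24: all other tangible goods → 4% → £0.49
Art supplies kit £23.99: toys and games → 3% → £0.72
Rotisserie chicken £12.30: ready-to-eat food → 9.75% → £1.20
AA batteries (8-pack) £10.74: all other tangible goods → 4% → £0.43
Laundry detergent £13.70: all other tangible goods → 4% → £0.55
Subtotal = £507.21; tax = £30.52; total due = £537.73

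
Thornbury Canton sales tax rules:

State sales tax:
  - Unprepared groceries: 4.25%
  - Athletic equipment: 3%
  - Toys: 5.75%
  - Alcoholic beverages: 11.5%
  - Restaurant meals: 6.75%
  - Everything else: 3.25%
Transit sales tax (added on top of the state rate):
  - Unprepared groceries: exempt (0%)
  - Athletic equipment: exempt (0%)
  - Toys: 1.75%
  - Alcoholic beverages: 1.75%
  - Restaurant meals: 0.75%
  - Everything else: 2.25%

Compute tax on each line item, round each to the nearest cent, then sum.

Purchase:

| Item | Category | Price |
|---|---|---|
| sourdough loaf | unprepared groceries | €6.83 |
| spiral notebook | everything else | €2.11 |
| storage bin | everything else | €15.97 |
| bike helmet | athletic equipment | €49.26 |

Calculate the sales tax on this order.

€2.77

Sourdough loaf €6.83: unprepared groceries → 4.25% + 0% transit = 4.25% → €0.29
Spiral notebook €2.11: everything else → 3.25% + 2.25% transit = 5.5% → €0.12
Storage bin €15.97: everything else → 3.25% + 2.25% transit = 5.5% → €0.88
Bike helmet €49.26: athletic equipment → 3% + 0% transit = 3% → €1.48
Total tax = €0.29 + €0.12 + €0.88 + €1.48 = €2.77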